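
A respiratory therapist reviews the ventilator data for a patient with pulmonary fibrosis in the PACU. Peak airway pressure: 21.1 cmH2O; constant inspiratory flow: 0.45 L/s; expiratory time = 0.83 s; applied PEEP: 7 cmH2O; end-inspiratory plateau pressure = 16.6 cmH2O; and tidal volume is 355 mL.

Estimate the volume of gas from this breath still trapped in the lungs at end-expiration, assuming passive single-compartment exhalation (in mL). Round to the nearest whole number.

R = (PIP − Pplat)/V̇ = (21.1 − 16.6) / 0.45 = 4.5/0.45 = 10.0 cmH2O·s/L.
C = Vt/(Pplat − PEEP) = 355.0 / (16.6 − 7) = 355.0/9.6 = 36.979 mL/cmH2O.
τ = R × C = 10.0 × 0.03698 L/cmH2O = 0.3698 s.
Fraction remaining = e^(−Te/τ) = e^(−0.83/0.3698) = 0.106.
Trapped volume = 355.0 × 0.106 = 37.63 mL.

38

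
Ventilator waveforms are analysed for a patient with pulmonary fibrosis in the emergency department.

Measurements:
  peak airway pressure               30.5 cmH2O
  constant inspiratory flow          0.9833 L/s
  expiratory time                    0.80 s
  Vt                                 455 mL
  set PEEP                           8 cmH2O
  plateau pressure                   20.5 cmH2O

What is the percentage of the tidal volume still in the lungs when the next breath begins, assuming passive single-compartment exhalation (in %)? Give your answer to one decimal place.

11.5

R = (PIP − Pplat)/V̇ = (30.5 − 20.5) / 0.9833 = 10.0/0.9833 = 10.17 cmH2O·s/L.
C = Vt/(Pplat − PEEP) = 455.0 / (20.5 − 8) = 455.0/12.5 = 36.4 mL/cmH2O.
τ = R × C = 10.17 × 0.0364 L/cmH2O = 0.3702 s.
Fraction remaining at end-expiration = e^(−Te/τ) = e^(−0.80/0.3702) = 0.1152 → 11.52%.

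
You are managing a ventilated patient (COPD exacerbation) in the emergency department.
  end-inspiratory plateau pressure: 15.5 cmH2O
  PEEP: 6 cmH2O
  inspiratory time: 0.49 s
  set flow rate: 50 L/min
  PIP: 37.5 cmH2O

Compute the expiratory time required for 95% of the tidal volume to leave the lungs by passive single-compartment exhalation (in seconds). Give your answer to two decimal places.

Flow: 50 L/min ÷ 60 = 0.8333 L/s.
Vt = flow × Ti = 0.8333 L/s × 0.49 s × 1000 mL/L = 408.32 mL.
R = (PIP − Pplat)/V̇ = (37.5 − 15.5) / 0.8333 = 22.0/0.8333 = 26.401 cmH2O·s/L.
C = Vt/(Pplat − PEEP) = 408.32 / (15.5 − 6) = 408.32/9.5 = 42.981 mL/cmH2O.
τ = R × C = 26.401 × 0.04298 L/cmH2O = 1.135 s.
t = −τ·ln(1 − 0.95) = −1.135·ln(0.05) = 3.4 s.

3.40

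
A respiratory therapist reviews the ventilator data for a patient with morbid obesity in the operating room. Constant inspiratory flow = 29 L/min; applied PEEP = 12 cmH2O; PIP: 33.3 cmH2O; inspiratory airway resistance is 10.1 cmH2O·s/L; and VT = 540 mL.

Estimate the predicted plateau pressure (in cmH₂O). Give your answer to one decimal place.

28.4

Flow: 29 L/min ÷ 60 = 0.4833 L/s.
Pplat = PIP − Raw × flow = 33.3 − 10.1 × 0.4833 = 33.3 − 4.881 = 28.419 cmH2O.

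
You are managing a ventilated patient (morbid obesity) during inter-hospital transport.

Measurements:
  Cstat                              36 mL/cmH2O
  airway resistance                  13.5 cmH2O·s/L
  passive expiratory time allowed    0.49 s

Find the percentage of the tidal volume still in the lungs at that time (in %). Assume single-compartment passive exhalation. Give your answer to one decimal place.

36.5

τ = R × C = 13.5 × 36 mL/cmH2O = 13.5 × 0.036 L/cmH2O = 0.486 s.
Passive exhalation: V(t)/V₀ = e^(−t/τ) = e^(−0.49/0.486) = 0.3649.
Fraction remaining = 0.3649 → 36.49%.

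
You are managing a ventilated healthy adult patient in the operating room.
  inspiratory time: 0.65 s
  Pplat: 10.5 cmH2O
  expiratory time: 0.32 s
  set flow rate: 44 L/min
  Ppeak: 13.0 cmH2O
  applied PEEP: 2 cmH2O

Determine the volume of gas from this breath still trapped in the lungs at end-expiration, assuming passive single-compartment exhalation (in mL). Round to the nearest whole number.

89

Flow: 44 L/min ÷ 60 = 0.7333 L/s.
Vt = flow × Ti = 0.7333 L/s × 0.65 s × 1000 mL/L = 476.65 mL.
R = (PIP − Pplat)/V̇ = (13.0 − 10.5) / 0.7333 = 2.5/0.7333 = 3.409 cmH2O·s/L.
C = Vt/(Pplat − PEEP) = 476.65 / (10.5 − 2) = 476.65/8.5 = 56.076 mL/cmH2O.
τ = R × C = 3.409 × 0.05608 L/cmH2O = 0.1912 s.
Fraction remaining = e^(−Te/τ) = e^(−0.32/0.1912) = 0.1876.
Trapped volume = 476.65 × 0.1876 = 89.42 mL.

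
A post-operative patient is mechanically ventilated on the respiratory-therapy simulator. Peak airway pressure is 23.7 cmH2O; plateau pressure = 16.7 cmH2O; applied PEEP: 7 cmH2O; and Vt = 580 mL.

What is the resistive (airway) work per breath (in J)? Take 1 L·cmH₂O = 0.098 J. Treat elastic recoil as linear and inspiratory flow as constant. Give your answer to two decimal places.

With constant inspiratory flow the resistive pressure is constant at PIP − Pplat = 23.7 − 16.7 = 7.0 cmH2O, so resistive work = 7.0 × 0.580 = 4.06 L·cmH2O.
× 0.098 J/(L·cmH2O) → 0.3979 J.

0.40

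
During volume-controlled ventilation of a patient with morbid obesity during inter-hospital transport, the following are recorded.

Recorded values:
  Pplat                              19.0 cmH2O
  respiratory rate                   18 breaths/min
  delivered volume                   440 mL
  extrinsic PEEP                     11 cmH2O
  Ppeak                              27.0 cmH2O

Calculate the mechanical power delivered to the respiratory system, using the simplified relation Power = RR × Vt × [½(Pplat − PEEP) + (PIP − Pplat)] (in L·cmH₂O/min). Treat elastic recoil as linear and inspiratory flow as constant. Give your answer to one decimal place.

Per-breath work = Vt × [½(Pplat−PEEP) + (PIP−Pplat)] = 0.440 × [0.5×8.0 + 8.0] = 0.440 × 12.0 = 5.28 L·cmH2O.
Power = 18 × 5.28 = 95.04 L·cmH2O/min.

95.0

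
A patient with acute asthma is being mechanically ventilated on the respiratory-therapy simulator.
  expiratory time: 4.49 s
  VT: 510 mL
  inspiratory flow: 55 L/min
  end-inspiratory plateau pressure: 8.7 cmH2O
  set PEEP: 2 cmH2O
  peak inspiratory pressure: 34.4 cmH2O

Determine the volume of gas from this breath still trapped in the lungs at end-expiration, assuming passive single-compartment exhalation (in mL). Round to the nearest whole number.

62

Flow: 55 L/min ÷ 60 = 0.9167 L/s.
R = (PIP − Pplat)/V̇ = (34.4 − 8.7) / 0.9167 = 25.7/0.9167 = 28.035 cmH2O·s/L.
C = Vt/(Pplat − PEEP) = 510.0 / (8.7 − 2) = 510.0/6.7 = 76.119 mL/cmH2O.
τ = R × C = 28.035 × 0.07612 L/cmH2O = 2.134 s.
Fraction remaining = e^(−Te/τ) = e^(−4.49/2.134) = 0.122.
Trapped volume = 510.0 × 0.122 = 62.22 mL.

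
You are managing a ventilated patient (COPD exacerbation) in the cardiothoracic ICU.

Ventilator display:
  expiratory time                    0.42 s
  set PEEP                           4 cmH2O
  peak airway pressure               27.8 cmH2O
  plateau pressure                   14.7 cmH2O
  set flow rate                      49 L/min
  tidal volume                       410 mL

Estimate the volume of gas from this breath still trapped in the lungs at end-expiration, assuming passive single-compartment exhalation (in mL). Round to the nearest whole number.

207

Flow: 49 L/min ÷ 60 = 0.8167 L/s.
R = (PIP − Pplat)/V̇ = (27.8 − 14.7) / 0.8167 = 13.1/0.8167 = 16.04 cmH2O·s/L.
C = Vt/(Pplat − PEEP) = 410.0 / (14.7 − 4) = 410.0/10.7 = 38.318 mL/cmH2O.
τ = R × C = 16.04 × 0.03832 L/cmH2O = 0.6147 s.
Fraction remaining = e^(−Te/τ) = e^(−0.42/0.6147) = 0.505.
Trapped volume = 410.0 × 0.505 = 207.05 mL.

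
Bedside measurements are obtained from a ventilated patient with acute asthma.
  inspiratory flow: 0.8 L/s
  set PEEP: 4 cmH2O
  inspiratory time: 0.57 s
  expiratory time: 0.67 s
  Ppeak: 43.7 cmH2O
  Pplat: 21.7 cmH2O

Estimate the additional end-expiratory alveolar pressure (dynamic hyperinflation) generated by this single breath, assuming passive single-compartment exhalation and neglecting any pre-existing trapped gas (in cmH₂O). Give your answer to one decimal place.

Vt = flow × Ti = 0.8 L/s × 0.57 s × 1000 mL/L = 456.0 mL.
R = (PIP − Pplat)/V̇ = (43.7 − 21.7) / 0.8 = 22.0/0.8 = 27.5 cmH2O·s/L.
C = Vt/(Pplat − PEEP) = 456.0 / (21.7 − 4) = 456.0/17.7 = 25.763 mL/cmH2O.
τ = R × C = 27.5 × 0.02576 L/cmH2O = 0.7084 s.
Fraction remaining = e^(−Te/τ) = e^(−0.67/0.7084) = 0.3884; trapped volume = 456.0 × 0.3884 = 177.11 mL.
Additional alveolar pressure from trapping ≈ V_trapped / C = 177.11 / 25.763 = 6.875 cmH2O.

6.9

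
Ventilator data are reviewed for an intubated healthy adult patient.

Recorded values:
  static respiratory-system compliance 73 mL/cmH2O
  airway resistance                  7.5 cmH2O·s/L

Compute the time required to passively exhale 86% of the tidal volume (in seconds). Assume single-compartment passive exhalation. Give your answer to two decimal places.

1.08

τ = R × C = 7.5 × 73 mL/cmH2O = 7.5 × 0.073 L/cmH2O = 0.5475 s.
Exhaled fraction f = 1 − e^(−t/τ) → t = −τ·ln(1 − f) = −0.5475·ln(0.14) = 1.076 s.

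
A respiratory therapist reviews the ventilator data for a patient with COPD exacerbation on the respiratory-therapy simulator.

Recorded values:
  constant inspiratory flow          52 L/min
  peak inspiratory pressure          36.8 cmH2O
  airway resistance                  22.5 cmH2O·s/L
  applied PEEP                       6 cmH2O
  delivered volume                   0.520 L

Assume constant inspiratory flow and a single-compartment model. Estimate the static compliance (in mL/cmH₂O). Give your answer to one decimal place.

46.0

Flow: 52 L/min ÷ 60 = 0.8667 L/s.
Equation of motion (constant flow): PIP = Vt/C + R·V̇ + PEEP.
Vt/C = PIP − R·V̇ − PEEP = 36.8 − 22.5×0.8667 − 6 = 36.8 − 19.501 − 6 = 11.299 cmH2O.
C = Vt / 11.299 = 520 / 11.299 = 46.022 mL/cmH2O.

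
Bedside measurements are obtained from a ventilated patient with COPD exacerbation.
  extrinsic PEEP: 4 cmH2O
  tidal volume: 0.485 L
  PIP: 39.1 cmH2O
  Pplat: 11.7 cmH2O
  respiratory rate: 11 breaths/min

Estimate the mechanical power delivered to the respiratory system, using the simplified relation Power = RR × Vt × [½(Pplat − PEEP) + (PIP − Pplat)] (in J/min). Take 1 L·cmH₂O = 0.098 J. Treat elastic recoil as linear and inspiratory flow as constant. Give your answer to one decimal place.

Per-breath work = Vt × [½(Pplat−PEEP) + (PIP−Pplat)] = 0.485 × [0.5×7.7 + 27.4] = 0.485 × 31.25 = 15.156 L·cmH2O.
Power = 11 × 15.156 = 166.72 L·cmH2O/min.
× 0.098 J/(L·cmH2O) → 16.339 J/min.

16.3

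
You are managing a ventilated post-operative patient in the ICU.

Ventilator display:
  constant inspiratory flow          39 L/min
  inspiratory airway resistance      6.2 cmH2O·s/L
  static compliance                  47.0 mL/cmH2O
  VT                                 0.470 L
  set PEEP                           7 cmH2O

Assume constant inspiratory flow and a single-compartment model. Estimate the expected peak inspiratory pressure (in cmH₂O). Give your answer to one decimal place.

Flow: 39 L/min ÷ 60 = 0.65 L/s.
Equation of motion (constant flow): PIP = Vt/C + R·V̇ + PEEP.
PIP = 470/47.0 + 6.2×0.65 + 7 = 10.0 + 4.03 + 7 = 21.03 cmH2O.

21.0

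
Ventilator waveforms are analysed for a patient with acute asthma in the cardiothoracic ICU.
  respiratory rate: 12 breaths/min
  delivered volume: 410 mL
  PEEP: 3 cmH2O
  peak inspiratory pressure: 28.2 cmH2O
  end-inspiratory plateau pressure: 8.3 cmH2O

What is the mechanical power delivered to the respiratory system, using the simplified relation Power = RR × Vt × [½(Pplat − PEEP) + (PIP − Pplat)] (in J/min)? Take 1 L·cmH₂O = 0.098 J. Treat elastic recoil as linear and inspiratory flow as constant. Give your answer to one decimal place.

10.9

Per-breath work = Vt × [½(Pplat−PEEP) + (PIP−Pplat)] = 0.410 × [0.5×5.3 + 19.9] = 0.410 × 22.55 = 9.246 L·cmH2O.
Power = 12 × 9.246 = 110.95 L·cmH2O/min.
× 0.098 J/(L·cmH2O) → 10.873 J/min.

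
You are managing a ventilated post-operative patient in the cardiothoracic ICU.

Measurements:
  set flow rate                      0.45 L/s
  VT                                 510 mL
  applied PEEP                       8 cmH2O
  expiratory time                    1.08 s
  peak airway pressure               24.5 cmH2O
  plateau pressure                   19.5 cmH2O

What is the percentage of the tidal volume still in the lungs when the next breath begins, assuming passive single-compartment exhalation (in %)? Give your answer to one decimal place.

R = (PIP − Pplat)/V̇ = (24.5 − 19.5) / 0.45 = 5.0/0.45 = 11.111 cmH2O·s/L.
C = Vt/(Pplat − PEEP) = 510.0 / (19.5 − 8) = 510.0/11.5 = 44.348 mL/cmH2O.
τ = R × C = 11.111 × 0.04435 L/cmH2O = 0.4928 s.
Fraction remaining at end-expiration = e^(−Te/τ) = e^(−1.08/0.4928) = 0.1117 → 11.17%.

11.2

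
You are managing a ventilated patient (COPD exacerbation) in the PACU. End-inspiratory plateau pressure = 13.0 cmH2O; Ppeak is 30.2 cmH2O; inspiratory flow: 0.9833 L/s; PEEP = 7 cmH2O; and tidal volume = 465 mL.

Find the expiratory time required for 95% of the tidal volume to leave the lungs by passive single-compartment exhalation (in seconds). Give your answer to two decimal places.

4.06

R = (PIP − Pplat)/V̇ = (30.2 − 13.0) / 0.9833 = 17.2/0.9833 = 17.492 cmH2O·s/L.
C = Vt/(Pplat − PEEP) = 465.0 / (13.0 − 7) = 465.0/6.0 = 77.5 mL/cmH2O.
τ = R × C = 17.492 × 0.0775 L/cmH2O = 1.356 s.
t = −τ·ln(1 − 0.95) = −1.356·ln(0.05) = 4.062 s.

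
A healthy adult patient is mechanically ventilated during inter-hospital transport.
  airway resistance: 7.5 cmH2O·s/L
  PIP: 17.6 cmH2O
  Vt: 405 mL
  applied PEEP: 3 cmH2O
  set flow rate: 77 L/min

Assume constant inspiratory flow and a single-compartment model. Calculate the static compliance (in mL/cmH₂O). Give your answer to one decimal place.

Flow: 77 L/min ÷ 60 = 1.2833 L/s.
Equation of motion (constant flow): PIP = Vt/C + R·V̇ + PEEP.
Vt/C = PIP − R·V̇ − PEEP = 17.6 − 7.5×1.2833 − 3 = 17.6 − 9.625 − 3 = 4.975 cmH2O.
C = Vt / 4.975 = 405 / 4.975 = 81.407 mL/cmH2O.

81.4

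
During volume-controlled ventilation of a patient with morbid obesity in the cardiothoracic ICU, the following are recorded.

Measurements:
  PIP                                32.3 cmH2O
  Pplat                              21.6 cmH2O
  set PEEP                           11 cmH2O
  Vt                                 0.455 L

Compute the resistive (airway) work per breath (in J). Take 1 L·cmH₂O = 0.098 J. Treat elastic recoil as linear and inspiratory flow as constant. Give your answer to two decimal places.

With constant inspiratory flow the resistive pressure is constant at PIP − Pplat = 32.3 − 21.6 = 10.7 cmH2O, so resistive work = 10.7 × 0.455 = 4.869 L·cmH2O.
× 0.098 J/(L·cmH2O) → 0.4772 J.

0.48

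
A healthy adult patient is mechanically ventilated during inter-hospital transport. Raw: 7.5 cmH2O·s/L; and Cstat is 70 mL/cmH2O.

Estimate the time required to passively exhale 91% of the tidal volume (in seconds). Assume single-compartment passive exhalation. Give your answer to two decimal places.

1.26

τ = R × C = 7.5 × 70 mL/cmH2O = 7.5 × 0.070 L/cmH2O = 0.525 s.
Exhaled fraction f = 1 − e^(−t/τ) → t = −τ·ln(1 − f) = −0.525·ln(0.09) = 1.264 s.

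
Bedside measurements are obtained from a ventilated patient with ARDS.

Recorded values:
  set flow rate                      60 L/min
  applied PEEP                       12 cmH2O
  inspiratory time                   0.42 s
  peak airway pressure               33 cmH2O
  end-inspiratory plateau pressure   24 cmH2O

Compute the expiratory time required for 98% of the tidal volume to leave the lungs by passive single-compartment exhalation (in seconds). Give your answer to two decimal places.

Flow: 60 L/min ÷ 60 = 1 L/s.
Vt = flow × Ti = 1 L/s × 0.42 s × 1000 mL/L = 420.0 mL.
R = (PIP − Pplat)/V̇ = (33 − 24) / 1 = 9.0/1 = 9.0 cmH2O·s/L.
C = Vt/(Pplat − PEEP) = 420.0 / (24 − 12) = 420.0/12.0 = 35.0 mL/cmH2O.
τ = R × C = 9.0 × 0.035 L/cmH2O = 0.315 s.
t = −τ·ln(1 − 0.98) = −0.315·ln(0.02) = 1.232 s.

1.23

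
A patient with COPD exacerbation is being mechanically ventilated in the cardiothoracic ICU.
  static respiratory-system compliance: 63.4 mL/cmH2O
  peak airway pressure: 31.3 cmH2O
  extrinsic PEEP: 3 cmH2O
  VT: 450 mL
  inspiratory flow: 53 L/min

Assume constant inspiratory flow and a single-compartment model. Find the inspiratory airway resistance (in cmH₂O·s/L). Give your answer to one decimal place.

24.0

Flow: 53 L/min ÷ 60 = 0.8833 L/s.
Equation of motion (constant flow): PIP = Vt/C + R·V̇ + PEEP.
R·V̇ = PIP − Vt/C − PEEP = 31.3 − 450/63.4 − 3 = 31.3 − 7.098 − 3 = 21.202 cmH2O.
R = 21.202 / 0.8833 = 24.003 cmH2O·s/L.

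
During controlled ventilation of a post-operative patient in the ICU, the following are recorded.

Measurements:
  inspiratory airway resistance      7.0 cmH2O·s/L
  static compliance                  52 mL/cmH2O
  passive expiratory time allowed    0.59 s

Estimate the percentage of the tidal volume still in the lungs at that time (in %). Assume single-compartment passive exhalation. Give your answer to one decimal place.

19.8

τ = R × C = 7.0 × 52 mL/cmH2O = 7.0 × 0.052 L/cmH2O = 0.364 s.
Passive exhalation: V(t)/V₀ = e^(−t/τ) = e^(−0.59/0.364) = 0.1977.
Fraction remaining = 0.1977 → 19.77%.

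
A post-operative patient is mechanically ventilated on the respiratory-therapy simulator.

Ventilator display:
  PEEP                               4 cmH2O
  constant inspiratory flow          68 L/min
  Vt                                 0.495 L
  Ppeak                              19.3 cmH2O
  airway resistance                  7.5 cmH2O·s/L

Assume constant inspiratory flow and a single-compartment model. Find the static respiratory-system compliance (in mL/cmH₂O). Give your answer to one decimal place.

Flow: 68 L/min ÷ 60 = 1.1333 L/s.
Equation of motion (constant flow): PIP = Vt/C + R·V̇ + PEEP.
Vt/C = PIP − R·V̇ − PEEP = 19.3 − 7.5×1.1333 − 4 = 19.3 − 8.5 − 4 = 6.8 cmH2O.
C = Vt / 6.8 = 495 / 6.8 = 72.794 mL/cmH2O.

72.8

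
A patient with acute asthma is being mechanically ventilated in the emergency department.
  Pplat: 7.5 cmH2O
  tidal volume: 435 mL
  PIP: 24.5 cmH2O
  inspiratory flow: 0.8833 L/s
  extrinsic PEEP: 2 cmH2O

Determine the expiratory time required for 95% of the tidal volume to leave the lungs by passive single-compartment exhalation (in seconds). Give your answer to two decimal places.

4.56

R = (PIP − Pplat)/V̇ = (24.5 − 7.5) / 0.8833 = 17.0/0.8833 = 19.246 cmH2O·s/L.
C = Vt/(Pplat − PEEP) = 435.0 / (7.5 − 2) = 435.0/5.5 = 79.091 mL/cmH2O.
τ = R × C = 19.246 × 0.07909 L/cmH2O = 1.522 s.
t = −τ·ln(1 − 0.95) = −1.522·ln(0.05) = 4.56 s.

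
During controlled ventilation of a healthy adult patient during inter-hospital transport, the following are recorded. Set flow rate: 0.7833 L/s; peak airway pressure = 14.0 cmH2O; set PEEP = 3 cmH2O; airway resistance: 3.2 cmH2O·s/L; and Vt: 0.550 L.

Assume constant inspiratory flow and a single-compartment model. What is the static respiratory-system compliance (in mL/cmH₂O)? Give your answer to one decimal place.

64.8

Equation of motion (constant flow): PIP = Vt/C + R·V̇ + PEEP.
Vt/C = PIP − R·V̇ − PEEP = 14.0 − 3.2×0.7833 − 3 = 14.0 − 2.507 − 3 = 8.493 cmH2O.
C = Vt / 8.493 = 550 / 8.493 = 64.759 mL/cmH2O.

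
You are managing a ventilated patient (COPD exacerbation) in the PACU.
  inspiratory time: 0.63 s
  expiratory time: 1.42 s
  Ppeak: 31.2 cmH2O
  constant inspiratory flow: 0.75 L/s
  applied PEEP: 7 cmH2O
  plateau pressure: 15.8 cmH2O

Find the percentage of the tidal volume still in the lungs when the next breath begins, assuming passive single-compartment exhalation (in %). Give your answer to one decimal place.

27.6

Vt = flow × Ti = 0.75 L/s × 0.63 s × 1000 mL/L = 472.5 mL.
R = (PIP − Pplat)/V̇ = (31.2 − 15.8) / 0.75 = 15.4/0.75 = 20.533 cmH2O·s/L.
C = Vt/(Pplat − PEEP) = 472.5 / (15.8 − 7) = 472.5/8.8 = 53.693 mL/cmH2O.
τ = R × C = 20.533 × 0.05369 L/cmH2O = 1.102 s.
Fraction remaining at end-expiration = e^(−Te/τ) = e^(−1.42/1.102) = 0.2757 → 27.57%.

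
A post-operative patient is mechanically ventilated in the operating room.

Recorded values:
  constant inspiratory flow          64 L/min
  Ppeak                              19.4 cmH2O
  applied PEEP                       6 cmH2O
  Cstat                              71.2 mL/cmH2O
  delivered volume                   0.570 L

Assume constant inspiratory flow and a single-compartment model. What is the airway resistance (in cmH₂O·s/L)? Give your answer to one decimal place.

Flow: 64 L/min ÷ 60 = 1.0667 L/s.
Equation of motion (constant flow): PIP = Vt/C + R·V̇ + PEEP.
R·V̇ = PIP − Vt/C − PEEP = 19.4 − 570/71.2 − 6 = 19.4 − 8.006 − 6 = 5.394 cmH2O.
R = 5.394 / 1.0667 = 5.057 cmH2O·s/L.

5.1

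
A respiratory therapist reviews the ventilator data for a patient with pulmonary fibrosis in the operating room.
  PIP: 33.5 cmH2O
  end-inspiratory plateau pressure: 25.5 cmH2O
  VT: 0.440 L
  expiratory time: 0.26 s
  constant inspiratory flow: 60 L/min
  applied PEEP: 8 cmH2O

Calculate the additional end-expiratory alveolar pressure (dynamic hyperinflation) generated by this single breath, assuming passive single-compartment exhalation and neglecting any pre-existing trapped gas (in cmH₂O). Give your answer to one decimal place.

Flow: 60 L/min ÷ 60 = 1 L/s.
R = (PIP − Pplat)/V̇ = (33.5 − 25.5) / 1 = 8.0/1 = 8.0 cmH2O·s/L.
C = Vt/(Pplat − PEEP) = 440.0 / (25.5 − 8) = 440.0/17.5 = 25.143 mL/cmH2O.
τ = R × C = 8.0 × 0.02514 L/cmH2O = 0.2011 s.
Fraction remaining = e^(−Te/τ) = e^(−0.26/0.2011) = 0.2745; trapped volume = 440.0 × 0.2745 = 120.78 mL.
Additional alveolar pressure from trapping ≈ V_trapped / C = 120.78 / 25.143 = 4.804 cmH2O.

4.8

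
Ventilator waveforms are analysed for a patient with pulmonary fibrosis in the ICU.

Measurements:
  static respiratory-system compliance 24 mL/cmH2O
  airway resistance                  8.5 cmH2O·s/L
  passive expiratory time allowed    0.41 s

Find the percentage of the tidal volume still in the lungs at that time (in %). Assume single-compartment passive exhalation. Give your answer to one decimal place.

13.4

τ = R × C = 8.5 × 24 mL/cmH2O = 8.5 × 0.024 L/cmH2O = 0.204 s.
Passive exhalation: V(t)/V₀ = e^(−t/τ) = e^(−0.41/0.204) = 0.134.
Fraction remaining = 0.134 → 13.4%.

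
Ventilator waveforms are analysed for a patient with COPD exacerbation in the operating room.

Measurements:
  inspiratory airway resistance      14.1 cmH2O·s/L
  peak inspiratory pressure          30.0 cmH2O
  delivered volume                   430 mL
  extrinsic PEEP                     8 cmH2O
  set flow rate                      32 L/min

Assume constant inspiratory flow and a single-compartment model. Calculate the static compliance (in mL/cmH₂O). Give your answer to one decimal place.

29.7

Flow: 32 L/min ÷ 60 = 0.5333 L/s.
Equation of motion (constant flow): PIP = Vt/C + R·V̇ + PEEP.
Vt/C = PIP − R·V̇ − PEEP = 30.0 − 14.1×0.5333 − 8 = 30.0 − 7.52 − 8 = 14.48 cmH2O.
C = Vt / 14.48 = 430 / 14.48 = 29.696 mL/cmH2O.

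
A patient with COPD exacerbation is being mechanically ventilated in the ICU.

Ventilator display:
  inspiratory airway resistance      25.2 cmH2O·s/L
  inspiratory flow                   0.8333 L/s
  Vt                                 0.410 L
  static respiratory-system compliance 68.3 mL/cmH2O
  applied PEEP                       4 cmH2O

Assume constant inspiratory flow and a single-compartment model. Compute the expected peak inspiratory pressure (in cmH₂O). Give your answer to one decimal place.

31.0

Equation of motion (constant flow): PIP = Vt/C + R·V̇ + PEEP.
PIP = 410/68.3 + 25.2×0.8333 + 4 = 6.003 + 20.999 + 4 = 31.002 cmH2O.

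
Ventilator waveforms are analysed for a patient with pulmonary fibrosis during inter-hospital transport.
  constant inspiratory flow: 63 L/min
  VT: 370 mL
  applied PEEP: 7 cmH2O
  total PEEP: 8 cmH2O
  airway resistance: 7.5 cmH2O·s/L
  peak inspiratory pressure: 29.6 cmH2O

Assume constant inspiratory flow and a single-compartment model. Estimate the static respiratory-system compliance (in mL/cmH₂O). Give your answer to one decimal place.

27.0

Flow: 63 L/min ÷ 60 = 1.05 L/s.
Total PEEP = 8 cmH2O (set 7 + intrinsic 1); this is the baseline alveolar pressure.
Equation of motion (constant flow): PIP = Vt/C + R·V̇ + PEEP.
Vt/C = PIP − R·V̇ − PEEP = 29.6 − 7.5×1.05 − 8 = 29.6 − 7.875 − 8 = 13.725 cmH2O.
C = Vt / 13.725 = 370 / 13.725 = 26.958 mL/cmH2O.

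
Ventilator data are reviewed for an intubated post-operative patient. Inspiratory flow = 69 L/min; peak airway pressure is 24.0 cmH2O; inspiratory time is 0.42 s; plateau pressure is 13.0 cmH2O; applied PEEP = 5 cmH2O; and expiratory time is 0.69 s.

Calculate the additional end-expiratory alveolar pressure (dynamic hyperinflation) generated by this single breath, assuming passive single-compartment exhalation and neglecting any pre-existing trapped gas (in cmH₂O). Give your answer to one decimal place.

2.4

Flow: 69 L/min ÷ 60 = 1.15 L/s.
Vt = flow × Ti = 1.15 L/s × 0.42 s × 1000 mL/L = 483.0 mL.
R = (PIP − Pplat)/V̇ = (24.0 − 13.0) / 1.15 = 11.0/1.15 = 9.565 cmH2O·s/L.
C = Vt/(Pplat − PEEP) = 483.0 / (13.0 − 5) = 483.0/8.0 = 60.375 mL/cmH2O.
τ = R × C = 9.565 × 0.06038 L/cmH2O = 0.5775 s.
Fraction remaining = e^(−Te/τ) = e^(−0.69/0.5775) = 0.3028; trapped volume = 483.0 × 0.3028 = 146.25 mL.
Additional alveolar pressure from trapping ≈ V_trapped / C = 146.25 / 60.375 = 2.422 cmH2O.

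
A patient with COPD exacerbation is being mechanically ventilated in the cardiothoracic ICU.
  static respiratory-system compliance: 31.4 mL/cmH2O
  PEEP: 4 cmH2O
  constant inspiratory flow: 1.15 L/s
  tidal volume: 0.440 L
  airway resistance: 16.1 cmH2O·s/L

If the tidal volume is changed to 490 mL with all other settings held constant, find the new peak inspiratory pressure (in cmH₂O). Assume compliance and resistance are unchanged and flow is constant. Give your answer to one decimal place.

PIP = Vt/C + R·V̇ + PEEP (constant-flow equation of motion).
Only the elastic term changes: ΔPIP = ΔVt / C = (490 − 440) / 31.4 = 1.592 cmH2O.
Original PIP = 440/31.4 + 16.1×1.15 + 4 = 36.528 cmH2O; new PIP = 36.528 + (1.592) = 38.12 cmH2O.

38.1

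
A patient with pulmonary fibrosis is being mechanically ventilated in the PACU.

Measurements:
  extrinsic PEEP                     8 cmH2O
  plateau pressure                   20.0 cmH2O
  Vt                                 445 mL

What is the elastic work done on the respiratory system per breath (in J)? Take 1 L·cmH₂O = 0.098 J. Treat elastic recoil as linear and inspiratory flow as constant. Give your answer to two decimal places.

0.26

Elastic work ≈ ½ × (Pplat − PEEP) × Vt = 0.5 × (20.0 − 8) × 0.445 L = 0.5 × 12.0 × 0.445 = 2.67 L·cmH2O.
× 0.098 J/(L·cmH2O) → 0.2617 J.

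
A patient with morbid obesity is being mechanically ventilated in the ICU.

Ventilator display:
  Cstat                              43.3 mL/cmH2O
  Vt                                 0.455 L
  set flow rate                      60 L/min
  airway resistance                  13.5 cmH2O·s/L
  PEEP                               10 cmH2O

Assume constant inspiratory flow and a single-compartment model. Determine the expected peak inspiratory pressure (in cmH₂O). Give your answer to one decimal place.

34.0

Flow: 60 L/min ÷ 60 = 1 L/s.
Equation of motion (constant flow): PIP = Vt/C + R·V̇ + PEEP.
PIP = 455/43.3 + 13.5×1 + 10 = 10.508 + 13.5 + 10 = 34.008 cmH2O.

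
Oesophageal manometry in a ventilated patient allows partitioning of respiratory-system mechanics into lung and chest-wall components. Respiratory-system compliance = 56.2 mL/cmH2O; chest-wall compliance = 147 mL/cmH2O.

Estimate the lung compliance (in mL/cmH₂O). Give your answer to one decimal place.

91.0

1/CL = 1/Crs − 1/Ccw.
1/CL = 1/56.2 − 1/147 = 0.01099.
CL = 90.992 mL/cmH2O.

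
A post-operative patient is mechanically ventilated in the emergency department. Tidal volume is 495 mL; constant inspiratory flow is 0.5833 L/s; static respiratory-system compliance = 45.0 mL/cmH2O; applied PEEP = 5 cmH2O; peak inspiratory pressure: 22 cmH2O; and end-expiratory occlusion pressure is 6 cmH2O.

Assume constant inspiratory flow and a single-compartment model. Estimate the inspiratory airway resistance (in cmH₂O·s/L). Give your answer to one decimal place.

8.6

Total PEEP = 6 cmH2O (set 5 + intrinsic 1); this is the baseline alveolar pressure.
Equation of motion (constant flow): PIP = Vt/C + R·V̇ + PEEP.
R·V̇ = PIP − Vt/C − PEEP = 22 − 495/45.0 − 6 = 22 − 11.0 − 6 = 5.0 cmH2O.
R = 5.0 / 0.5833 = 8.572 cmH2O·s/L.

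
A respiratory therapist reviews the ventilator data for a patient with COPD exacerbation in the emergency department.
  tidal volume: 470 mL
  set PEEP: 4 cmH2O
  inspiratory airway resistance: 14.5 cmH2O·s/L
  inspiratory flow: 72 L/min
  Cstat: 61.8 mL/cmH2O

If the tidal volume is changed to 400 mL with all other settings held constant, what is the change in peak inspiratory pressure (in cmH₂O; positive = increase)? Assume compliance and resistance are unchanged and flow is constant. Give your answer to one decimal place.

-1.1

PIP = Vt/C + R·V̇ + PEEP (constant-flow equation of motion).
Only the elastic term changes: ΔPIP = ΔVt / C = (400 − 470) / 61.8 = -1.133 cmH2O.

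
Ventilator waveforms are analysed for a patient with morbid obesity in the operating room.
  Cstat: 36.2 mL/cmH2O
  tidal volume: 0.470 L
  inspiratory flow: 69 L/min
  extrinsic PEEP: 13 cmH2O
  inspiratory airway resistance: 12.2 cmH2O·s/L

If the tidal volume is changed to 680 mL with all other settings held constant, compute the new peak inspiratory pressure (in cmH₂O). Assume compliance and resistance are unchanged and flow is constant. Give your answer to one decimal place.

Flow: 69 L/min ÷ 60 = 1.15 L/s.
PIP = Vt/C + R·V̇ + PEEP (constant-flow equation of motion).
Only the elastic term changes: ΔPIP = ΔVt / C = (680 − 470) / 36.2 = 5.801 cmH2O.
Original PIP = 470/36.2 + 12.2×1.15 + 13 = 40.013 cmH2O; new PIP = 40.013 + (5.801) = 45.814 cmH2O.

45.8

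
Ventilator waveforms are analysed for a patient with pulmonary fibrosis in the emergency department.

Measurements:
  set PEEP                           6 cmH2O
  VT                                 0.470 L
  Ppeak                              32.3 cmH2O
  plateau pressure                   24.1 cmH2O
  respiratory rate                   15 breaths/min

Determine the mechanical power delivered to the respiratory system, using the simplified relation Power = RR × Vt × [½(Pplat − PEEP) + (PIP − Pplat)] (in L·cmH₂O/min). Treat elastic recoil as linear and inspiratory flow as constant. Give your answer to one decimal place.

Per-breath work = Vt × [½(Pplat−PEEP) + (PIP−Pplat)] = 0.470 × [0.5×18.1 + 8.2] = 0.470 × 17.25 = 8.108 L·cmH2O.
Power = 15 × 8.108 = 121.62 L·cmH2O/min.

121.6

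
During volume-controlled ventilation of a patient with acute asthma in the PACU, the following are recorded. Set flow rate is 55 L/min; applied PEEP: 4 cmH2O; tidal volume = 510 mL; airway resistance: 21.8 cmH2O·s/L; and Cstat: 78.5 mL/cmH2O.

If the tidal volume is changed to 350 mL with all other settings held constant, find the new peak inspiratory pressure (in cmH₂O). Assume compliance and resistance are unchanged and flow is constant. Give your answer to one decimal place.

Flow: 55 L/min ÷ 60 = 0.9167 L/s.
PIP = Vt/C + R·V̇ + PEEP (constant-flow equation of motion).
Only the elastic term changes: ΔPIP = ΔVt / C = (350 − 510) / 78.5 = -2.038 cmH2O.
Original PIP = 510/78.5 + 21.8×0.9167 + 4 = 30.481 cmH2O; new PIP = 30.481 + (-2.038) = 28.443 cmH2O.

28.4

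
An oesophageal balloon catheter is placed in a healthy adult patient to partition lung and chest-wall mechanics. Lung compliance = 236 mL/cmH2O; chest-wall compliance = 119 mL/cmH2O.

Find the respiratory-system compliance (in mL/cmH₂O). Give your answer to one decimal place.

Lung and chest wall are elastances in series: 1/Crs = 1/CL + 1/Ccw.
1/Crs = 1/236 + 1/119 = 0.01264.
Crs = 79.114 mL/cmH2O.

79.1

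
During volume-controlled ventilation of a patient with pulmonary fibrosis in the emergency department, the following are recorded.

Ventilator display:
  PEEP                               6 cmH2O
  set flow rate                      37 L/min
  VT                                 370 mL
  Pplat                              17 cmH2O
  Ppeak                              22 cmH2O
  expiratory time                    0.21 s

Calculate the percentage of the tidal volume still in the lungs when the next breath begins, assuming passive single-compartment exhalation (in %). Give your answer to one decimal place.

Flow: 37 L/min ÷ 60 = 0.6167 L/s.
R = (PIP − Pplat)/V̇ = (22 − 17) / 0.6167 = 5.0/0.6167 = 8.108 cmH2O·s/L.
C = Vt/(Pplat − PEEP) = 370.0 / (17 − 6) = 370.0/11.0 = 33.636 mL/cmH2O.
τ = R × C = 8.108 × 0.03364 L/cmH2O = 0.2728 s.
Fraction remaining at end-expiration = e^(−Te/τ) = e^(−0.21/0.2728) = 0.4631 → 46.31%.

46.3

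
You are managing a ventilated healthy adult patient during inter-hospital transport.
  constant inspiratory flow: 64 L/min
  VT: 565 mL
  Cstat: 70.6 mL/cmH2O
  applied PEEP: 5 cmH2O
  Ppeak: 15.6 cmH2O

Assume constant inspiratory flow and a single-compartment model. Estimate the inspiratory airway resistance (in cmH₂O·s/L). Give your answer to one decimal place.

Flow: 64 L/min ÷ 60 = 1.0667 L/s.
Equation of motion (constant flow): PIP = Vt/C + R·V̇ + PEEP.
R·V̇ = PIP − Vt/C − PEEP = 15.6 − 565/70.6 − 5 = 15.6 − 8.003 − 5 = 2.597 cmH2O.
R = 2.597 / 1.0667 = 2.435 cmH2O·s/L.

2.4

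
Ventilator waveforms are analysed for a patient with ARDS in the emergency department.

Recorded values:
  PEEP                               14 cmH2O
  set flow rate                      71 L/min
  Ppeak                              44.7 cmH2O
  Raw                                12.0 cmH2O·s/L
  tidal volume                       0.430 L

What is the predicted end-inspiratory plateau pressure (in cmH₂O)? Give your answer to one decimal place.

Flow: 71 L/min ÷ 60 = 1.1833 L/s.
Pplat = PIP − Raw × flow = 44.7 − 12.0 × 1.1833 = 44.7 − 14.2 = 30.5 cmH2O.

30.5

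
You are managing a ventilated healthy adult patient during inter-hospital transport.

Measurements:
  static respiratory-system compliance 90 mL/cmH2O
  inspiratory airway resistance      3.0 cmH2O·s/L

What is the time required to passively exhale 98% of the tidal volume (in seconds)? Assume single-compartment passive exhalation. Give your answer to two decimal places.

1.06

τ = R × C = 3.0 × 90 mL/cmH2O = 3.0 × 0.090 L/cmH2O = 0.27 s.
Exhaled fraction f = 1 − e^(−t/τ) → t = −τ·ln(1 − f) = −0.27·ln(0.02) = 1.056 s.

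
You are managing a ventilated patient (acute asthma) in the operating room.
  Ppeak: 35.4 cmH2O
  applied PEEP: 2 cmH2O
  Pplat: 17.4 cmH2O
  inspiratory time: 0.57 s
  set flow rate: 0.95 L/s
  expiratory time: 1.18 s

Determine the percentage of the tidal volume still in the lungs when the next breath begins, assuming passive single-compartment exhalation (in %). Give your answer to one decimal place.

17.0

Vt = flow × Ti = 0.95 L/s × 0.57 s × 1000 mL/L = 541.5 mL.
R = (PIP − Pplat)/V̇ = (35.4 − 17.4) / 0.95 = 18.0/0.95 = 18.947 cmH2O·s/L.
C = Vt/(Pplat − PEEP) = 541.5 / (17.4 − 2) = 541.5/15.4 = 35.162 mL/cmH2O.
τ = R × C = 18.947 × 0.03516 L/cmH2O = 0.6662 s.
Fraction remaining at end-expiration = e^(−Te/τ) = e^(−1.18/0.6662) = 0.1701 → 17.01%.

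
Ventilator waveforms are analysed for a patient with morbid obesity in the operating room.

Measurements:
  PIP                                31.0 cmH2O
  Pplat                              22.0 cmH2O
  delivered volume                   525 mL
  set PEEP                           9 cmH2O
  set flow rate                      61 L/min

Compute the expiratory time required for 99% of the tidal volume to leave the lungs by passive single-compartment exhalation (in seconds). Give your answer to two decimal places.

1.65

Flow: 61 L/min ÷ 60 = 1.0167 L/s.
R = (PIP − Pplat)/V̇ = (31.0 − 22.0) / 1.0167 = 9.0/1.0167 = 8.852 cmH2O·s/L.
C = Vt/(Pplat − PEEP) = 525.0 / (22.0 − 9) = 525.0/13.0 = 40.385 mL/cmH2O.
τ = R × C = 8.852 × 0.04039 L/cmH2O = 0.3575 s.
t = −τ·ln(1 − 0.99) = −0.3575·ln(0.01) = 1.646 s.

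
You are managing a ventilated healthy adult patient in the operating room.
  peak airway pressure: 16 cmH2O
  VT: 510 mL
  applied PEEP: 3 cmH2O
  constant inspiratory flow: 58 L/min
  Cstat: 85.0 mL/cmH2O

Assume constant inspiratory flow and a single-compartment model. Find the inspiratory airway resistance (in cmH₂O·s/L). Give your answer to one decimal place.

Flow: 58 L/min ÷ 60 = 0.9667 L/s.
Equation of motion (constant flow): PIP = Vt/C + R·V̇ + PEEP.
R·V̇ = PIP − Vt/C − PEEP = 16 − 510/85.0 − 3 = 16 − 6.0 − 3 = 7.0 cmH2O.
R = 7.0 / 0.9667 = 7.241 cmH2O·s/L.

7.2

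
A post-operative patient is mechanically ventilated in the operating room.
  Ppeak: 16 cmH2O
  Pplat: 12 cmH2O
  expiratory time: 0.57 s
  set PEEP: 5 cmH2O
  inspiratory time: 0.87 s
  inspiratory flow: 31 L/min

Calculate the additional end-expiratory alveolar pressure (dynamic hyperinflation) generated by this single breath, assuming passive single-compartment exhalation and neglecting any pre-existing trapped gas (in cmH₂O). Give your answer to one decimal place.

Flow: 31 L/min ÷ 60 = 0.5167 L/s.
Vt = flow × Ti = 0.5167 L/s × 0.87 s × 1000 mL/L = 449.53 mL.
R = (PIP − Pplat)/V̇ = (16 − 12) / 0.5167 = 4.0/0.5167 = 7.741 cmH2O·s/L.
C = Vt/(Pplat − PEEP) = 449.53 / (12 − 5) = 449.53/7.0 = 64.219 mL/cmH2O.
τ = R × C = 7.741 × 0.06422 L/cmH2O = 0.4971 s.
Fraction remaining = e^(−Te/τ) = e^(−0.57/0.4971) = 0.3177; trapped volume = 449.53 × 0.3177 = 142.82 mL.
Additional alveolar pressure from trapping ≈ V_trapped / C = 142.82 / 64.219 = 2.224 cmH2O.

2.2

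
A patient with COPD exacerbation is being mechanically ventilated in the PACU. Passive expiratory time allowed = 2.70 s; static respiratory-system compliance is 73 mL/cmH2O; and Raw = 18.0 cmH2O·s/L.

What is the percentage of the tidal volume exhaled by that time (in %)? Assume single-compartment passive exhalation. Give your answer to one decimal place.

τ = R × C = 18.0 × 73 mL/cmH2O = 18.0 × 0.073 L/cmH2O = 1.314 s.
Passive exhalation: V(t)/V₀ = e^(−t/τ) = e^(−2.70/1.314) = 0.1281.
Fraction exhaled = 1 − 0.1281 = 0.8719 → 87.19%.

87.2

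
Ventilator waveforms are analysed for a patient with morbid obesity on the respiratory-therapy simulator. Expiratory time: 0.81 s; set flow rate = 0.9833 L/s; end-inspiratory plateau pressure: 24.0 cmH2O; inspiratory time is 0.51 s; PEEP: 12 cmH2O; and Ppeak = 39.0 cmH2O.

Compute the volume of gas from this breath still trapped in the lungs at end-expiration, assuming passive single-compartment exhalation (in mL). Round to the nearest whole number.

Vt = flow × Ti = 0.9833 L/s × 0.51 s × 1000 mL/L = 501.48 mL.
R = (PIP − Pplat)/V̇ = (39.0 − 24.0) / 0.9833 = 15.0/0.9833 = 15.255 cmH2O·s/L.
C = Vt/(Pplat − PEEP) = 501.48 / (24.0 − 12) = 501.48/12.0 = 41.79 mL/cmH2O.
τ = R × C = 15.255 × 0.04179 L/cmH2O = 0.6375 s.
Fraction remaining = e^(−Te/τ) = e^(−0.81/0.6375) = 0.2807.
Trapped volume = 501.48 × 0.2807 = 140.77 mL.

141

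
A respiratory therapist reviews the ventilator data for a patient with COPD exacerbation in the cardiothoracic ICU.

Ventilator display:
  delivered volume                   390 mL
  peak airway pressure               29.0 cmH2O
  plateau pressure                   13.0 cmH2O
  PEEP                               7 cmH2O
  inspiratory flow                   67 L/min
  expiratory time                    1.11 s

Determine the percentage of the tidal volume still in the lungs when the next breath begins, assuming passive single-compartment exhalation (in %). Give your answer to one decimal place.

Flow: 67 L/min ÷ 60 = 1.1167 L/s.
R = (PIP − Pplat)/V̇ = (29.0 − 13.0) / 1.1167 = 16.0/1.1167 = 14.328 cmH2O·s/L.
C = Vt/(Pplat − PEEP) = 390.0 / (13.0 − 7) = 390.0/6.0 = 65.0 mL/cmH2O.
τ = R × C = 14.328 × 0.065 L/cmH2O = 0.9313 s.
Fraction remaining at end-expiration = e^(−Te/τ) = e^(−1.11/0.9313) = 0.3036 → 30.36%.

30.4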